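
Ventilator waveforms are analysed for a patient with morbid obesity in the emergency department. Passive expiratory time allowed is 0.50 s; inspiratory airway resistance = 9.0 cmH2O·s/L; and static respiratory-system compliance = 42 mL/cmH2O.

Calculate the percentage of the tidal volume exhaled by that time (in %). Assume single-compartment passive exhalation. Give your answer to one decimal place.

73.4

τ = R × C = 9.0 × 42 mL/cmH2O = 9.0 × 0.042 L/cmH2O = 0.378 s.
Passive exhalation: V(t)/V₀ = e^(−t/τ) = e^(−0.50/0.378) = 0.2664.
Fraction exhaled = 1 − 0.2664 = 0.7336 → 73.36%.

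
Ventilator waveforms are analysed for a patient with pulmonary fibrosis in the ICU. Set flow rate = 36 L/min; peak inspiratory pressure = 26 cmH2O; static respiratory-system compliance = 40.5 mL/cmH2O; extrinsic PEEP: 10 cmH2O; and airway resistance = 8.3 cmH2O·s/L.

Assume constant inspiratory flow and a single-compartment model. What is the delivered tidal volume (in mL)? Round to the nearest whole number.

Flow: 36 L/min ÷ 60 = 0.6 L/s.
Equation of motion (constant flow): PIP = Vt/C + R·V̇ + PEEP.
Vt/C = PIP − R·V̇ − PEEP = 26 − 4.98 − 10 = 11.02 cmH2O.
Vt = C × 11.02 = 40.5 × 11.02 = 446.31 mL.

446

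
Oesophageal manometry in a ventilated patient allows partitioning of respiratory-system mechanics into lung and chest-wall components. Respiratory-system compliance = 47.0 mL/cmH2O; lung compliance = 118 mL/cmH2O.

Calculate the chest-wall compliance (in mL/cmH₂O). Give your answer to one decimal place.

78.1

1/Ccw = 1/Crs − 1/CL.
1/Ccw = 1/47.0 − 1/118 = 0.0128.
Ccw = 78.125 mL/cmH2O.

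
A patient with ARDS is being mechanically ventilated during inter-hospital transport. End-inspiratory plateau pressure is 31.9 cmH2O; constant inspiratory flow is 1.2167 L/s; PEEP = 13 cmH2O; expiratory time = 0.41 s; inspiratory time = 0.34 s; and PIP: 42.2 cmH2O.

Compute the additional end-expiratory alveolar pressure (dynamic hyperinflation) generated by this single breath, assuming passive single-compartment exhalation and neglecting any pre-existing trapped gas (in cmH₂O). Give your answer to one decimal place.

Vt = flow × Ti = 1.2167 L/s × 0.34 s × 1000 mL/L = 413.68 mL.
R = (PIP − Pplat)/V̇ = (42.2 − 31.9) / 1.2167 = 10.3/1.2167 = 8.466 cmH2O·s/L.
C = Vt/(Pplat − PEEP) = 413.68 / (31.9 − 13) = 413.68/18.9 = 21.888 mL/cmH2O.
τ = R × C = 8.466 × 0.02189 L/cmH2O = 0.1853 s.
Fraction remaining = e^(−Te/τ) = e^(−0.41/0.1853) = 0.1094; trapped volume = 413.68 × 0.1094 = 45.257 mL.
Additional alveolar pressure from trapping ≈ V_trapped / C = 45.257 / 21.888 = 2.068 cmH2O.

2.1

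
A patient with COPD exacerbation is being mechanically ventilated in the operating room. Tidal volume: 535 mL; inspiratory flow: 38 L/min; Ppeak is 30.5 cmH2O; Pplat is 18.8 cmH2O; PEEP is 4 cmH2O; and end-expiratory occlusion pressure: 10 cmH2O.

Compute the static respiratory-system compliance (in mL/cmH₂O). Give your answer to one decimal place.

60.8

End-expiratory occlusion gives total PEEP = 10 cmH2O (intrinsic PEEP = 10 − 4 = 6). Use total PEEP for the elastic gradient.
Cstat = Vt / (Pplat − PEEPtotal) = 535 / (18.8 − 10) = 535 / 8.8 = 60.795 mL/cmH2O.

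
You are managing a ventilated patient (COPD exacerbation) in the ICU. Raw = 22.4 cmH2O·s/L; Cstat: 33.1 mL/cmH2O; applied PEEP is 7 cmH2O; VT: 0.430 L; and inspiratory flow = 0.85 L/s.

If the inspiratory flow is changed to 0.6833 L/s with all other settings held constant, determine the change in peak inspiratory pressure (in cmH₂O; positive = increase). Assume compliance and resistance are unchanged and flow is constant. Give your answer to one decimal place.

PIP = Vt/C + R·V̇ + PEEP (constant-flow equation of motion).
Only the resistive term changes: ΔPIP = R × ΔV̇ = 22.4 × (0.6833 − 0.85) = 22.4 × -0.1667 = -3.734 cmH2O.

-3.7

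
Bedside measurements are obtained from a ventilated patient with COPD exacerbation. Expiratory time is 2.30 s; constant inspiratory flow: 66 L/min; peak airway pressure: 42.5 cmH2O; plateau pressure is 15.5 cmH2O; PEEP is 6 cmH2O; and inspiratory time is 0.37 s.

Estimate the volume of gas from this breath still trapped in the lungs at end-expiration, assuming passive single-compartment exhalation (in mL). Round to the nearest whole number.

46

Flow: 66 L/min ÷ 60 = 1.1 L/s.
Vt = flow × Ti = 1.1 L/s × 0.37 s × 1000 mL/L = 407.0 mL.
R = (PIP − Pplat)/V̇ = (42.5 − 15.5) / 1.1 = 27.0/1.1 = 24.545 cmH2O·s/L.
C = Vt/(Pplat − PEEP) = 407.0 / (15.5 − 6) = 407.0/9.5 = 42.842 mL/cmH2O.
τ = R × C = 24.545 × 0.04284 L/cmH2O = 1.052 s.
Fraction remaining = e^(−Te/τ) = e^(−2.30/1.052) = 0.1123.
Trapped volume = 407.0 × 0.1123 = 45.706 mL.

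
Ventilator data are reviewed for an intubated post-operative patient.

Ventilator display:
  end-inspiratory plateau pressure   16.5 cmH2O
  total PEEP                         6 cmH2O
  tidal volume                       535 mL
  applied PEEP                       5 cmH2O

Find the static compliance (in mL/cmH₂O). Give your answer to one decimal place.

51.0

End-expiratory occlusion gives total PEEP = 6 cmH2O (intrinsic PEEP = 6 − 5 = 1). Use total PEEP for the elastic gradient.
Cstat = Vt / (Pplat − PEEPtotal) = 535 / (16.5 − 6) = 535 / 10.5 = 50.952 mL/cmH2O.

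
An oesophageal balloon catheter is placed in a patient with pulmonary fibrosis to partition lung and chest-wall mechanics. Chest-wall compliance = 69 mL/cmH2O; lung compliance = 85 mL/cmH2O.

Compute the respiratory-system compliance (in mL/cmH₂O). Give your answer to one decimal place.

Lung and chest wall are elastances in series: 1/Crs = 1/CL + 1/Ccw.
1/Crs = 1/85 + 1/69 = 0.02626.
Crs = 38.081 mL/cmH2O.

38.1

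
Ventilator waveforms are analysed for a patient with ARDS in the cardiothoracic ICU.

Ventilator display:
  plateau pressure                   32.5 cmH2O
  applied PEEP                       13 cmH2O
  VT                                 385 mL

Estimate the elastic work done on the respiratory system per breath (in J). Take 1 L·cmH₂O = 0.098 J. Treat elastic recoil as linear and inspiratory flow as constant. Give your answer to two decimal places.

Elastic work ≈ ½ × (Pplat − PEEP) × Vt = 0.5 × (32.5 − 13) × 0.385 L = 0.5 × 19.5 × 0.385 = 3.754 L·cmH2O.
× 0.098 J/(L·cmH2O) → 0.3679 J.

0.37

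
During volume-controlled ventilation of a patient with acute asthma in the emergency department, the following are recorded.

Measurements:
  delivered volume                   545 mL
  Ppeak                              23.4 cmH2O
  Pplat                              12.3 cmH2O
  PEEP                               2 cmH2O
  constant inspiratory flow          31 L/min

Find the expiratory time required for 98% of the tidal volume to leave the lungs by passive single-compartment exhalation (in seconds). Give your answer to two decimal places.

4.45

Flow: 31 L/min ÷ 60 = 0.5167 L/s.
R = (PIP − Pplat)/V̇ = (23.4 − 12.3) / 0.5167 = 11.1/0.5167 = 21.482 cmH2O·s/L.
C = Vt/(Pplat − PEEP) = 545.0 / (12.3 − 2) = 545.0/10.3 = 52.913 mL/cmH2O.
τ = R × C = 21.482 × 0.05291 L/cmH2O = 1.137 s.
t = −τ·ln(1 − 0.98) = −1.137·ln(0.02) = 4.448 s.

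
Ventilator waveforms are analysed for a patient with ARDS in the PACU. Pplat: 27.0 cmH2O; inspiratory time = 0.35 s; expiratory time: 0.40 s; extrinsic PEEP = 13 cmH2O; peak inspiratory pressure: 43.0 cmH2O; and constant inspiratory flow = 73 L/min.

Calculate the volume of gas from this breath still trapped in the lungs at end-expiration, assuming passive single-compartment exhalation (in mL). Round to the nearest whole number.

157

Flow: 73 L/min ÷ 60 = 1.2167 L/s.
Vt = flow × Ti = 1.2167 L/s × 0.35 s × 1000 mL/L = 425.85 mL.
R = (PIP − Pplat)/V̇ = (43.0 − 27.0) / 1.2167 = 16.0/1.2167 = 13.15 cmH2O·s/L.
C = Vt/(Pplat − PEEP) = 425.85 / (27.0 − 13) = 425.85/14.0 = 30.418 mL/cmH2O.
τ = R × C = 13.15 × 0.03042 L/cmH2O = 0.4 s.
Fraction remaining = e^(−Te/τ) = e^(−0.40/0.4) = 0.3679.
Trapped volume = 425.85 × 0.3679 = 156.67 mL.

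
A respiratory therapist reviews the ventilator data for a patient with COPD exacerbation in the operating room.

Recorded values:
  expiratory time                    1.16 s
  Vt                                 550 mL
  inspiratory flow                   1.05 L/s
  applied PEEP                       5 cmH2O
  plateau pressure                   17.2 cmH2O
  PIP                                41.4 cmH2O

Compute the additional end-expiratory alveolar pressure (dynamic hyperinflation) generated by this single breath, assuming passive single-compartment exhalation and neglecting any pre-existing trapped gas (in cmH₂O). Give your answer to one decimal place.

4.0

R = (PIP − Pplat)/V̇ = (41.4 − 17.2) / 1.05 = 24.2/1.05 = 23.048 cmH2O·s/L.
C = Vt/(Pplat − PEEP) = 550.0 / (17.2 − 5) = 550.0/12.2 = 45.082 mL/cmH2O.
τ = R × C = 23.048 × 0.04508 L/cmH2O = 1.039 s.
Fraction remaining = e^(−Te/τ) = e^(−1.16/1.039) = 0.3274; trapped volume = 550.0 × 0.3274 = 180.07 mL.
Additional alveolar pressure from trapping ≈ V_trapped / C = 180.07 / 45.082 = 3.994 cmH2O.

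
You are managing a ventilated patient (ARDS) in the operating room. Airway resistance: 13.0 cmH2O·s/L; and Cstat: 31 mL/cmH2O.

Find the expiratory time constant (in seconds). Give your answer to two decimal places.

τ = R × C = 13.0 × 31 mL/cmH2O = 13.0 × 0.031 L/cmH2O = 0.403 s.

0.40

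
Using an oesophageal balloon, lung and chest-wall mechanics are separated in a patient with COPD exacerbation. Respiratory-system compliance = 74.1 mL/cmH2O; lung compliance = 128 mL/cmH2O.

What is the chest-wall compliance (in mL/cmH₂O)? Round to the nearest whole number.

176

1/Ccw = 1/Crs − 1/CL.
1/Ccw = 1/74.1 − 1/128 = 0.005683.
Ccw = 175.96 mL/cmH2O.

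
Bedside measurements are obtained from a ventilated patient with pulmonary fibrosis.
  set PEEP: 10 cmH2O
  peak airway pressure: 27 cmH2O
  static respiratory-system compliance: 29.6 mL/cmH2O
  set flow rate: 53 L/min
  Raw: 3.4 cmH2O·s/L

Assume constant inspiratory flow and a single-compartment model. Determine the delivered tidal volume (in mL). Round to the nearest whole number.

Flow: 53 L/min ÷ 60 = 0.8833 L/s.
Equation of motion (constant flow): PIP = Vt/C + R·V̇ + PEEP.
Vt/C = PIP − R·V̇ − PEEP = 27 − 3.003 − 10 = 13.997 cmH2O.
Vt = C × 13.997 = 29.6 × 13.997 = 414.31 mL.

414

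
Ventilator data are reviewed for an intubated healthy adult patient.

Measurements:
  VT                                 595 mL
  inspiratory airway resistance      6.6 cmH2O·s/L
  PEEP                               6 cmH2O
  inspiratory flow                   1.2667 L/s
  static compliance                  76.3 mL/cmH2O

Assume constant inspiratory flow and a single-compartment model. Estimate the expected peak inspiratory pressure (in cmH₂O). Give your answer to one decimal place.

22.2

Equation of motion (constant flow): PIP = Vt/C + R·V̇ + PEEP.
PIP = 595/76.3 + 6.6×1.2667 + 6 = 7.798 + 8.36 + 6 = 22.158 cmH2O.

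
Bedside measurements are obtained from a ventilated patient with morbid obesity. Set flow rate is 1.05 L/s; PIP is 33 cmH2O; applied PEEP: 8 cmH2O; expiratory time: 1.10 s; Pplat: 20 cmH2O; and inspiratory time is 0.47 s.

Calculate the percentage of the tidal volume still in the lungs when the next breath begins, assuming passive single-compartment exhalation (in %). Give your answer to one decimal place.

11.5

Vt = flow × Ti = 1.05 L/s × 0.47 s × 1000 mL/L = 493.5 mL.
R = (PIP − Pplat)/V̇ = (33 − 20) / 1.05 = 13.0/1.05 = 12.381 cmH2O·s/L.
C = Vt/(Pplat − PEEP) = 493.5 / (20 − 8) = 493.5/12.0 = 41.125 mL/cmH2O.
τ = R × C = 12.381 × 0.04113 L/cmH2O = 0.5092 s.
Fraction remaining at end-expiration = e^(−Te/τ) = e^(−1.10/0.5092) = 0.1153 → 11.53%.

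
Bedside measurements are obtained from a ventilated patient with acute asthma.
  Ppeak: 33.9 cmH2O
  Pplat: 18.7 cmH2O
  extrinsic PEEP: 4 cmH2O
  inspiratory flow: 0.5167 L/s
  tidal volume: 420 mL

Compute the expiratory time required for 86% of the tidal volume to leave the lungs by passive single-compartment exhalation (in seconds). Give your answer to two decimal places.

1.65

R = (PIP − Pplat)/V̇ = (33.9 − 18.7) / 0.5167 = 15.2/0.5167 = 29.417 cmH2O·s/L.
C = Vt/(Pplat − PEEP) = 420.0 / (18.7 − 4) = 420.0/14.7 = 28.571 mL/cmH2O.
τ = R × C = 29.417 × 0.02857 L/cmH2O = 0.8404 s.
t = −τ·ln(1 − 0.86) = −0.8404·ln(0.14) = 1.652 s.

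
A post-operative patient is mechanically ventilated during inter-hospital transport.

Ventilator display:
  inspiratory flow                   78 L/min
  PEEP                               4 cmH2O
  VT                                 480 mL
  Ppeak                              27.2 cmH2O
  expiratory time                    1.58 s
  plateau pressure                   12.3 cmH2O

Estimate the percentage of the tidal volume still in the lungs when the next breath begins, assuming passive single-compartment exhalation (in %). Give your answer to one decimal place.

Flow: 78 L/min ÷ 60 = 1.3 L/s.
R = (PIP − Pplat)/V̇ = (27.2 − 12.3) / 1.3 = 14.9/1.3 = 11.462 cmH2O·s/L.
C = Vt/(Pplat − PEEP) = 480.0 / (12.3 − 4) = 480.0/8.3 = 57.831 mL/cmH2O.
τ = R × C = 11.462 × 0.05783 L/cmH2O = 0.6628 s.
Fraction remaining at end-expiration = e^(−Te/τ) = e^(−1.58/0.6628) = 0.0922 → 9.22%.

9.2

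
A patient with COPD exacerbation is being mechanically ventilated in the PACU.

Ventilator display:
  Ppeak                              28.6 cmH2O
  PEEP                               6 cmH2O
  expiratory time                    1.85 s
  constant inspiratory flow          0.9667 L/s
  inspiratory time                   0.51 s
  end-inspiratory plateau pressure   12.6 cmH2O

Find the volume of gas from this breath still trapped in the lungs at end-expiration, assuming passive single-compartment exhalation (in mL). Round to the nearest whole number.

110

Vt = flow × Ti = 0.9667 L/s × 0.51 s × 1000 mL/L = 493.02 mL.
R = (PIP − Pplat)/V̇ = (28.6 − 12.6) / 0.9667 = 16.0/0.9667 = 16.551 cmH2O·s/L.
C = Vt/(Pplat − PEEP) = 493.02 / (12.6 − 6) = 493.02/6.6 = 74.7 mL/cmH2O.
τ = R × C = 16.551 × 0.0747 L/cmH2O = 1.236 s.
Fraction remaining = e^(−Te/τ) = e^(−1.85/1.236) = 0.2239.
Trapped volume = 493.02 × 0.2239 = 110.39 mL.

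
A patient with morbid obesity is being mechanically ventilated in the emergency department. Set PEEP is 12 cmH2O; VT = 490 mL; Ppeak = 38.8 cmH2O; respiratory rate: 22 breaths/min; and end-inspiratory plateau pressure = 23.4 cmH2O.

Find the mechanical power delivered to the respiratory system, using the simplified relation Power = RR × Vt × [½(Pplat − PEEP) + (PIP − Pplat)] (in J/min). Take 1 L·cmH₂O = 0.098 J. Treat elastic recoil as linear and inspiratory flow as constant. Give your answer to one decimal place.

Per-breath work = Vt × [½(Pplat−PEEP) + (PIP−Pplat)] = 0.490 × [0.5×11.4 + 15.4] = 0.490 × 21.1 = 10.339 L·cmH2O.
Power = 22 × 10.339 = 227.46 L·cmH2O/min.
× 0.098 J/(L·cmH2O) → 22.291 J/min.

22.3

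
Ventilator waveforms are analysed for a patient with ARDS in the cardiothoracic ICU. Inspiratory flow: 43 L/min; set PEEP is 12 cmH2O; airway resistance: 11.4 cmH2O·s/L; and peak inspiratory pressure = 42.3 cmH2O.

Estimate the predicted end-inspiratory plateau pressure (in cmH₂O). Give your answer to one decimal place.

Flow: 43 L/min ÷ 60 = 0.7167 L/s.
Pplat = PIP − Raw × flow = 42.3 − 11.4 × 0.7167 = 42.3 − 8.17 = 34.13 cmH2O.

34.1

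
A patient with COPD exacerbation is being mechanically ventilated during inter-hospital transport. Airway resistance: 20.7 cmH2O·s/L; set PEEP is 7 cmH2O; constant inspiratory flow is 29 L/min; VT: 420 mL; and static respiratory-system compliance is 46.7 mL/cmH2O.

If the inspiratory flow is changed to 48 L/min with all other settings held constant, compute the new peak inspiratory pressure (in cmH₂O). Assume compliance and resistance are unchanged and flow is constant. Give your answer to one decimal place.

32.6

Flow: 29 L/min ÷ 60 = 0.4833 L/s.
New flow: 48 L/min ÷ 60 = 0.8 L/s.
PIP = Vt/C + R·V̇ + PEEP (constant-flow equation of motion).
Only the resistive term changes: ΔPIP = R × ΔV̇ = 20.7 × (0.8 − 0.4833) = 20.7 × 0.3167 = 6.556 cmH2O.
Original PIP = 420/46.7 + 20.7×0.4833 + 7 = 25.998 cmH2O; new PIP = 25.998 + (6.556) = 32.554 cmH2O.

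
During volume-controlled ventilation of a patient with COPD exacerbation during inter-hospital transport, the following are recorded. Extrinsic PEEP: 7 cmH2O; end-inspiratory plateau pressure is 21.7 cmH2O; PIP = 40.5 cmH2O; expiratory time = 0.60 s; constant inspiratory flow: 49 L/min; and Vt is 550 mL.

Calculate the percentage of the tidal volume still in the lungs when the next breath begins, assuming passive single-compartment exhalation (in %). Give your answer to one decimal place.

49.8

Flow: 49 L/min ÷ 60 = 0.8167 L/s.
R = (PIP − Pplat)/V̇ = (40.5 − 21.7) / 0.8167 = 18.8/0.8167 = 23.019 cmH2O·s/L.
C = Vt/(Pplat − PEEP) = 550.0 / (21.7 − 7) = 550.0/14.7 = 37.415 mL/cmH2O.
τ = R × C = 23.019 × 0.03742 L/cmH2O = 0.8614 s.
Fraction remaining at end-expiration = e^(−Te/τ) = e^(−0.60/0.8614) = 0.4983 → 49.83%.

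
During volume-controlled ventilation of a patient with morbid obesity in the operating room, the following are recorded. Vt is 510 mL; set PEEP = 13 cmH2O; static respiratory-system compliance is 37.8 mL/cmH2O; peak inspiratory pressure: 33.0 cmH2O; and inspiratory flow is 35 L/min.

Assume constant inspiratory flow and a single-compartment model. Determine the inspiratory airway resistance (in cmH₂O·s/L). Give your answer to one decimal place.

Flow: 35 L/min ÷ 60 = 0.5833 L/s.
Equation of motion (constant flow): PIP = Vt/C + R·V̇ + PEEP.
R·V̇ = PIP − Vt/C − PEEP = 33.0 − 510/37.8 − 13 = 33.0 − 13.492 − 13 = 6.508 cmH2O.
R = 6.508 / 0.5833 = 11.157 cmH2O·s/L.

11.2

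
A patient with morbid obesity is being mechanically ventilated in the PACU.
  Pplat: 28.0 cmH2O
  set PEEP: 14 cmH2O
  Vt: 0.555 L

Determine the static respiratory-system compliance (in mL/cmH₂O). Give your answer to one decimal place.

39.6

Cstat = Vt / (Pplat − PEEP) = 555 / (28.0 − 14) = 555 / 14.0 = 39.643 mL/cmH2O.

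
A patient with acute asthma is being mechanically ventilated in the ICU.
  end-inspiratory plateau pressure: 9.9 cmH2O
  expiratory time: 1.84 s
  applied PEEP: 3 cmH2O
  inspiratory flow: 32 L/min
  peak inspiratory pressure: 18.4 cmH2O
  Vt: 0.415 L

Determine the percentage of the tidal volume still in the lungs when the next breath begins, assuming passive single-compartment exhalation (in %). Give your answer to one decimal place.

Flow: 32 L/min ÷ 60 = 0.5333 L/s.
R = (PIP − Pplat)/V̇ = (18.4 − 9.9) / 0.5333 = 8.5/0.5333 = 15.938 cmH2O·s/L.
C = Vt/(Pplat − PEEP) = 415.0 / (9.9 − 3) = 415.0/6.9 = 60.145 mL/cmH2O.
τ = R × C = 15.938 × 0.06015 L/cmH2O = 0.9587 s.
Fraction remaining at end-expiration = e^(−Te/τ) = e^(−1.84/0.9587) = 0.1467 → 14.67%.

14.7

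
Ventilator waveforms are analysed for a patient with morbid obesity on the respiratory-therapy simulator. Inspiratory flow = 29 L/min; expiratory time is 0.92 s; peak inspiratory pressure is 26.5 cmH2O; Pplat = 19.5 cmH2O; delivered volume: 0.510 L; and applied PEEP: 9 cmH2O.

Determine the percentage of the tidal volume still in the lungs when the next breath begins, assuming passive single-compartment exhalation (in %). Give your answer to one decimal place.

Flow: 29 L/min ÷ 60 = 0.4833 L/s.
R = (PIP − Pplat)/V̇ = (26.5 − 19.5) / 0.4833 = 7.0/0.4833 = 14.484 cmH2O·s/L.
C = Vt/(Pplat − PEEP) = 510.0 / (19.5 − 9) = 510.0/10.5 = 48.571 mL/cmH2O.
τ = R × C = 14.484 × 0.04857 L/cmH2O = 0.7035 s.
Fraction remaining at end-expiration = e^(−Te/τ) = e^(−0.92/0.7035) = 0.2704 → 27.04%.

27.0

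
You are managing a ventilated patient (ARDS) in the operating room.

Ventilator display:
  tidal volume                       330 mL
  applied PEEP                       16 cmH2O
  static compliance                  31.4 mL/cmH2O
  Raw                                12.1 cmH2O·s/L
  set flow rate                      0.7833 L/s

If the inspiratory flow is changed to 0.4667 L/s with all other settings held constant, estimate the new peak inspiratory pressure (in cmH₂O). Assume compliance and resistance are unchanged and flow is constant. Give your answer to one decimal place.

PIP = Vt/C + R·V̇ + PEEP (constant-flow equation of motion).
Only the resistive term changes: ΔPIP = R × ΔV̇ = 12.1 × (0.4667 − 0.7833) = 12.1 × -0.3166 = -3.831 cmH2O.
Original PIP = 330/31.4 + 12.1×0.7833 + 16 = 35.987 cmH2O; new PIP = 35.987 + (-3.831) = 32.156 cmH2O.

32.2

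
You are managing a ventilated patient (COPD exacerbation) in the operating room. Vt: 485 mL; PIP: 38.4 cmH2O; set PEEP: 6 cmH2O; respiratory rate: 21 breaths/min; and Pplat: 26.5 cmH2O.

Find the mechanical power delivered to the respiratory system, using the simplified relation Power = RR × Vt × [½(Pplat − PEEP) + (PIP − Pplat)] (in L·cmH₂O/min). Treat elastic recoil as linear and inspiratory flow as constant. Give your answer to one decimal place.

225.6

Per-breath work = Vt × [½(Pplat−PEEP) + (PIP−Pplat)] = 0.485 × [0.5×20.5 + 11.9] = 0.485 × 22.15 = 10.743 L·cmH2O.
Power = 21 × 10.743 = 225.6 L·cmH2O/min.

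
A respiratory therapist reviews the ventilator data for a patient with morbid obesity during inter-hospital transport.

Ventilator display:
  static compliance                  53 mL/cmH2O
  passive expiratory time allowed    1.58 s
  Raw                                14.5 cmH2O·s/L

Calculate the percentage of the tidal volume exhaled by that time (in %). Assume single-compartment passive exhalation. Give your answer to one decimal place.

τ = R × C = 14.5 × 53 mL/cmH2O = 14.5 × 0.053 L/cmH2O = 0.7685 s.
Passive exhalation: V(t)/V₀ = e^(−t/τ) = e^(−1.58/0.7685) = 0.128.
Fraction exhaled = 1 − 0.128 = 0.872 → 87.2%.

87.2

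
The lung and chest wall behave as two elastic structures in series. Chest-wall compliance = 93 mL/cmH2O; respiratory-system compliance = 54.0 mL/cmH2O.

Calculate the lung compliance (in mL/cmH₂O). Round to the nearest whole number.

1/CL = 1/Crs − 1/Ccw.
1/CL = 1/54.0 − 1/93 = 0.007766.
CL = 128.77 mL/cmH2O.

129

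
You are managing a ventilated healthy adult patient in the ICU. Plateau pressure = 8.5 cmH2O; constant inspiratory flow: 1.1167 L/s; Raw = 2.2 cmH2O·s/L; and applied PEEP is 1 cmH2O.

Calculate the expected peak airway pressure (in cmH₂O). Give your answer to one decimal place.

11.0

PIP = Pplat + Raw × flow = 8.5 + 2.2 × 1.1167 = 8.5 + 2.457 = 10.957 cmH2O.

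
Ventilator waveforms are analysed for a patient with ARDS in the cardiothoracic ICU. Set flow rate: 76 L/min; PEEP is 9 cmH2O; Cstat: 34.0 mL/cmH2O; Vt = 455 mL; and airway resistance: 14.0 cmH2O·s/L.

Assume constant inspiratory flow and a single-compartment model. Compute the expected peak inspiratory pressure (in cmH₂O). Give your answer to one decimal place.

Flow: 76 L/min ÷ 60 = 1.2667 L/s.
Equation of motion (constant flow): PIP = Vt/C + R·V̇ + PEEP.
PIP = 455/34.0 + 14.0×1.2667 + 9 = 13.382 + 17.734 + 9 = 40.116 cmH2O.

40.1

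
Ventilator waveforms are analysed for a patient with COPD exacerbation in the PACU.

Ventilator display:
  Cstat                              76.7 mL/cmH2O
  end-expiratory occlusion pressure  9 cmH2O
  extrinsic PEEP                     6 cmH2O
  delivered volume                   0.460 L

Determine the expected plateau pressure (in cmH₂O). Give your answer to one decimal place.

15.0

End-expiratory occlusion gives total PEEP = 9 cmH2O (intrinsic PEEP = 9 − 6 = 3). Use total PEEP for the elastic gradient.
Pplat = PEEPtotal + Vt / Cstat = 9 + 460 / 76.7 = 9 + 5.997 = 14.997 cmH2O.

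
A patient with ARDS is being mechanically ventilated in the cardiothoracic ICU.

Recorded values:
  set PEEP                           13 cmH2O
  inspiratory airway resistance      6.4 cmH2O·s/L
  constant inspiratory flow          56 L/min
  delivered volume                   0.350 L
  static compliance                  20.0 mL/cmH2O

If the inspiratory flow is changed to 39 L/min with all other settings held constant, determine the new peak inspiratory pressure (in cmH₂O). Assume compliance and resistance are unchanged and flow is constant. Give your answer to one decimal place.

Flow: 56 L/min ÷ 60 = 0.9333 L/s.
New flow: 39 L/min ÷ 60 = 0.65 L/s.
PIP = Vt/C + R·V̇ + PEEP (constant-flow equation of motion).
Only the resistive term changes: ΔPIP = R × ΔV̇ = 6.4 × (0.65 − 0.9333) = 6.4 × -0.2833 = -1.813 cmH2O.
Original PIP = 350/20.0 + 6.4×0.9333 + 13 = 36.473 cmH2O; new PIP = 36.473 + (-1.813) = 34.66 cmH2O.

34.7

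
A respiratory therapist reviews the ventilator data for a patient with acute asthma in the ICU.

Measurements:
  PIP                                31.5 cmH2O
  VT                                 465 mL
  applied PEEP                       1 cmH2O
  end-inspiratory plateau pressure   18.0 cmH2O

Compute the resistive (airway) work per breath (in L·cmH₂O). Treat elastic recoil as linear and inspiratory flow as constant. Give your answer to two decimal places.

With constant inspiratory flow the resistive pressure is constant at PIP − Pplat = 31.5 − 18.0 = 13.5 cmH2O, so resistive work = 13.5 × 0.465 = 6.278 L·cmH2O.

6.28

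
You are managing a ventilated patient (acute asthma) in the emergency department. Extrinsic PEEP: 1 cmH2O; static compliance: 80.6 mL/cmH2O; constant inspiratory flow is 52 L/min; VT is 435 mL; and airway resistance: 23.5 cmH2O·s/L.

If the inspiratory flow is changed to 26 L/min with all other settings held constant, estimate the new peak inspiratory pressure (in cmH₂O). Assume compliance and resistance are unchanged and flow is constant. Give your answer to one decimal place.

Flow: 52 L/min ÷ 60 = 0.8667 L/s.
New flow: 26 L/min ÷ 60 = 0.4333 L/s.
PIP = Vt/C + R·V̇ + PEEP (constant-flow equation of motion).
Only the resistive term changes: ΔPIP = R × ΔV̇ = 23.5 × (0.4333 − 0.8667) = 23.5 × -0.4334 = -10.185 cmH2O.
Original PIP = 435/80.6 + 23.5×0.8667 + 1 = 26.764 cmH2O; new PIP = 26.764 + (-10.185) = 16.579 cmH2O.

16.6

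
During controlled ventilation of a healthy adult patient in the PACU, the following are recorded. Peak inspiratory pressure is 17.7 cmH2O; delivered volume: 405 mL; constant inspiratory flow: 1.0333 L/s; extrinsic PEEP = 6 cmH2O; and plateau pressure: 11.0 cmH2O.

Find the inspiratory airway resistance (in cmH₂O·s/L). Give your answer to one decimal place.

Raw = (PIP − Pplat) / flow = (17.7 − 11.0) / 1.0333 = 6.7 / 1.0333 = 6.484 cmH2O·s/L.

6.5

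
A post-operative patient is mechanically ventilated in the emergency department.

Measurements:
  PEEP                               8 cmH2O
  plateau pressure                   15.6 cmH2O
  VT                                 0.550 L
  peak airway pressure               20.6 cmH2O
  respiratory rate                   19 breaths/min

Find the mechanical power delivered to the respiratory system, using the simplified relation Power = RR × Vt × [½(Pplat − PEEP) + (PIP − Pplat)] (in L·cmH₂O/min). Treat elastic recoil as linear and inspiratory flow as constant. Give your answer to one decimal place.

Per-breath work = Vt × [½(Pplat−PEEP) + (PIP−Pplat)] = 0.550 × [0.5×7.6 + 5.0] = 0.550 × 8.8 = 4.84 L·cmH2O.
Power = 19 × 4.84 = 91.96 L·cmH2O/min.

92.0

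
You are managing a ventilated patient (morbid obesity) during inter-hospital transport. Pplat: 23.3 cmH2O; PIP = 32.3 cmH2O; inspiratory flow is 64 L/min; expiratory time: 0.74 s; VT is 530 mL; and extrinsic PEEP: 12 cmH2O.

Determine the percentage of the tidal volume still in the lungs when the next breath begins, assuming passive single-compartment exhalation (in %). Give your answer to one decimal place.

15.4

Flow: 64 L/min ÷ 60 = 1.0667 L/s.
R = (PIP − Pplat)/V̇ = (32.3 − 23.3) / 1.0667 = 9.0/1.0667 = 8.437 cmH2O·s/L.
C = Vt/(Pplat − PEEP) = 530.0 / (23.3 − 12) = 530.0/11.3 = 46.903 mL/cmH2O.
τ = R × C = 8.437 × 0.0469 L/cmH2O = 0.3957 s.
Fraction remaining at end-expiration = e^(−Te/τ) = e^(−0.74/0.3957) = 0.1541 → 15.41%.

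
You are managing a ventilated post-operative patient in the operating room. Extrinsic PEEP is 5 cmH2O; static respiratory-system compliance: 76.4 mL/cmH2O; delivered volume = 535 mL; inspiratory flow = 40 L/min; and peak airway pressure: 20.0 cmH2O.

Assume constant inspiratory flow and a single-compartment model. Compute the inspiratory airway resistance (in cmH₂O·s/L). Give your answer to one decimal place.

12.0

Flow: 40 L/min ÷ 60 = 0.6667 L/s.
Equation of motion (constant flow): PIP = Vt/C + R·V̇ + PEEP.
R·V̇ = PIP − Vt/C − PEEP = 20.0 − 535/76.4 − 5 = 20.0 − 7.003 − 5 = 7.997 cmH2O.
R = 7.997 / 0.6667 = 11.995 cmH2O·s/L.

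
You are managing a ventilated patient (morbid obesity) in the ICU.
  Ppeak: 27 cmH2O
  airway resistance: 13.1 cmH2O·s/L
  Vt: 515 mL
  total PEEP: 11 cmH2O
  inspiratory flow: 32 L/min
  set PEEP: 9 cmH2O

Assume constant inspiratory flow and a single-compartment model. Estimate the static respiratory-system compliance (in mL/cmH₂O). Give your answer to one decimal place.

57.1

Flow: 32 L/min ÷ 60 = 0.5333 L/s.
Total PEEP = 11 cmH2O (set 9 + intrinsic 2); this is the baseline alveolar pressure.
Equation of motion (constant flow): PIP = Vt/C + R·V̇ + PEEP.
Vt/C = PIP − R·V̇ − PEEP = 27 − 13.1×0.5333 − 11 = 27 − 6.986 − 11 = 9.014 cmH2O.
C = Vt / 9.014 = 515 / 9.014 = 57.133 mL/cmH2O.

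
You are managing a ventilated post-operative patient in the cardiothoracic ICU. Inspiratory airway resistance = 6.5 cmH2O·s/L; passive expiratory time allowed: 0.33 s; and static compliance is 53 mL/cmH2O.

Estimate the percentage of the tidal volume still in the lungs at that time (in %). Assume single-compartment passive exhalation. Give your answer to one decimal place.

τ = R × C = 6.5 × 53 mL/cmH2O = 6.5 × 0.053 L/cmH2O = 0.3445 s.
Passive exhalation: V(t)/V₀ = e^(−t/τ) = e^(−0.33/0.3445) = 0.3837.
Fraction remaining = 0.3837 → 38.37%.

38.4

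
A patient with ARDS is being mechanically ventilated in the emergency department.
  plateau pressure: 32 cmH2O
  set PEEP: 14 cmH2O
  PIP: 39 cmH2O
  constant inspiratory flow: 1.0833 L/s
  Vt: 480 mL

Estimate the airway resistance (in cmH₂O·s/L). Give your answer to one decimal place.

Raw = (PIP − Pplat) / flow = (39 − 32) / 1.0833 = 7.0 / 1.0833 = 6.462 cmH2O·s/L.

6.5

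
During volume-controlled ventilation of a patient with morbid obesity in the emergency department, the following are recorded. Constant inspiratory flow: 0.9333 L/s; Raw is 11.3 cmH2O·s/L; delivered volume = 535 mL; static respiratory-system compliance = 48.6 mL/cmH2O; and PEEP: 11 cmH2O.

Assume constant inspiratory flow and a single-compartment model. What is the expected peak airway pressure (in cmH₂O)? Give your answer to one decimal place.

32.6

Equation of motion (constant flow): PIP = Vt/C + R·V̇ + PEEP.
PIP = 535/48.6 + 11.3×0.9333 + 11 = 11.008 + 10.546 + 11 = 32.554 cmH2O.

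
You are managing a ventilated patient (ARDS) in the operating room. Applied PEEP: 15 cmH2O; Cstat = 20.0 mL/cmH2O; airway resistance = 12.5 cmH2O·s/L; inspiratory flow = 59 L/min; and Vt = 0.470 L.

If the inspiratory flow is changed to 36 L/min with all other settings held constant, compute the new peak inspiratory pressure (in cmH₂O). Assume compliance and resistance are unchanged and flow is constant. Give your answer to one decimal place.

46.0

Flow: 59 L/min ÷ 60 = 0.9833 L/s.
New flow: 36 L/min ÷ 60 = 0.6 L/s.
PIP = Vt/C + R·V̇ + PEEP (constant-flow equation of motion).
Only the resistive term changes: ΔPIP = R × ΔV̇ = 12.5 × (0.6 − 0.9833) = 12.5 × -0.3833 = -4.791 cmH2O.
Original PIP = 470/20.0 + 12.5×0.9833 + 15 = 50.791 cmH2O; new PIP = 50.791 + (-4.791) = 46.0 cmH2O.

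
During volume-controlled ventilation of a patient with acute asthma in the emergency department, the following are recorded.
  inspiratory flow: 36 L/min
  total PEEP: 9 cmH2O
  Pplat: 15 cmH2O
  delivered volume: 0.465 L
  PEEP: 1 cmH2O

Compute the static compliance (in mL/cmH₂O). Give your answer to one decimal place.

77.5

End-expiratory occlusion gives total PEEP = 9 cmH2O (intrinsic PEEP = 9 − 1 = 8). Use total PEEP for the elastic gradient.
Cstat = Vt / (Pplat − PEEPtotal) = 465 / (15 − 9) = 465 / 6.0 = 77.5 mL/cmH2O.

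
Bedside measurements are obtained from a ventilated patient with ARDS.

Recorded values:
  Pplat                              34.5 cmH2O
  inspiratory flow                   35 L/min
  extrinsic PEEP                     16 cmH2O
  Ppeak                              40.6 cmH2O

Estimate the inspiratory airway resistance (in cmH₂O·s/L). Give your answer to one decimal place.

Flow: 35 L/min ÷ 60 = 0.5833 L/s.
Raw = (PIP − Pplat) / flow = (40.6 − 34.5) / 0.5833 = 6.1 / 0.5833 = 10.458 cmH2O·s/L.

10.5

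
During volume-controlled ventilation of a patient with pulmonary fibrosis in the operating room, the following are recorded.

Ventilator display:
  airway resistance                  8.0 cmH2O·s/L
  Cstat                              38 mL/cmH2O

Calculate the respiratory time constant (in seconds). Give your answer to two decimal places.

0.30

τ = R × C = 8.0 × 38 mL/cmH2O = 8.0 × 0.038 L/cmH2O = 0.304 s.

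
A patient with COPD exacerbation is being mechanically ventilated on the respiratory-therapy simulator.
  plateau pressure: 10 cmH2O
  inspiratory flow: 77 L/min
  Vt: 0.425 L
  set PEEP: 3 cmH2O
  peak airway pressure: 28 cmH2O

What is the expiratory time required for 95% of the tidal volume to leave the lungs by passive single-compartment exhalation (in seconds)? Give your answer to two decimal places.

2.55

Flow: 77 L/min ÷ 60 = 1.2833 L/s.
R = (PIP − Pplat)/V̇ = (28 − 10) / 1.2833 = 18.0/1.2833 = 14.026 cmH2O·s/L.
C = Vt/(Pplat − PEEP) = 425.0 / (10 − 3) = 425.0/7.0 = 60.714 mL/cmH2O.
τ = R × C = 14.026 × 0.06071 L/cmH2O = 0.8515 s.
t = −τ·ln(1 − 0.95) = −0.8515·ln(0.05) = 2.551 s.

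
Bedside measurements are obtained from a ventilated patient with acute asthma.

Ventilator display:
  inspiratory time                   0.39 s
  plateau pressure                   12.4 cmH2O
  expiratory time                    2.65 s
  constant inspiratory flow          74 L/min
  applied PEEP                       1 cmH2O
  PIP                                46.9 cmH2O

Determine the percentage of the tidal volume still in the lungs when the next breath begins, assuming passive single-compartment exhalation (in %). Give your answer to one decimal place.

Flow: 74 L/min ÷ 60 = 1.2333 L/s.
Vt = flow × Ti = 1.2333 L/s × 0.39 s × 1000 mL/L = 480.99 mL.
R = (PIP − Pplat)/V̇ = (46.9 − 12.4) / 1.2333 = 34.5/1.2333 = 27.974 cmH2O·s/L.
C = Vt/(Pplat − PEEP) = 480.99 / (12.4 − 1) = 480.99/11.4 = 42.192 mL/cmH2O.
τ = R × C = 27.974 × 0.04219 L/cmH2O = 1.18 s.
Fraction remaining at end-expiration = e^(−Te/τ) = e^(−2.65/1.18) = 0.1058 → 10.58%.

10.6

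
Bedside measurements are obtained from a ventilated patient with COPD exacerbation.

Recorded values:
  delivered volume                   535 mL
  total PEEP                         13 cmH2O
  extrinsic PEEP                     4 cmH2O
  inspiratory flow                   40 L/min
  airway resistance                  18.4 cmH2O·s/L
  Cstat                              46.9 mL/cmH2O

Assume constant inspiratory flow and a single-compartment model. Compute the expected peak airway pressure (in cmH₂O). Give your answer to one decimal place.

Flow: 40 L/min ÷ 60 = 0.6667 L/s.
Total PEEP = 13 cmH2O (set 4 + intrinsic 9); this is the baseline alveolar pressure.
Equation of motion (constant flow): PIP = Vt/C + R·V̇ + PEEP.
PIP = 535/46.9 + 18.4×0.6667 + 13 = 11.407 + 12.267 + 13 = 36.674 cmH2O.

36.7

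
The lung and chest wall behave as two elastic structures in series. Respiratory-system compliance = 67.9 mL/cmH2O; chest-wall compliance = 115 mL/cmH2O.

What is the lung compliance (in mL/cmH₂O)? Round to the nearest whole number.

166

1/CL = 1/Crs − 1/Ccw.
1/CL = 1/67.9 − 1/115 = 0.006032.
CL = 165.78 mL/cmH2O.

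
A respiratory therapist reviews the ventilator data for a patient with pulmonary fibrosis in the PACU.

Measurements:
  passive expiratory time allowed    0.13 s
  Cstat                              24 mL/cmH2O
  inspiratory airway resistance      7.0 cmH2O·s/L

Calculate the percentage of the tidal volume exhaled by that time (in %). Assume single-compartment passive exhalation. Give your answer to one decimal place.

τ = R × C = 7.0 × 24 mL/cmH2O = 7.0 × 0.024 L/cmH2O = 0.168 s.
Passive exhalation: V(t)/V₀ = e^(−t/τ) = e^(−0.13/0.168) = 0.4613.
Fraction exhaled = 1 − 0.4613 = 0.5387 → 53.87%.

53.9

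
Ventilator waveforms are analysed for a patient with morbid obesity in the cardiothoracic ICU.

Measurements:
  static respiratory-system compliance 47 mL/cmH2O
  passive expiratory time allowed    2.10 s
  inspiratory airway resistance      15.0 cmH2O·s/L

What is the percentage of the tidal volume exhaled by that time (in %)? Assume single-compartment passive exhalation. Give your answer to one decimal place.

94.9

τ = R × C = 15.0 × 47 mL/cmH2O = 15.0 × 0.047 L/cmH2O = 0.705 s.
Passive exhalation: V(t)/V₀ = e^(−t/τ) = e^(−2.10/0.705) = 0.05086.
Fraction exhaled = 1 − 0.05086 = 0.9491 → 94.91%.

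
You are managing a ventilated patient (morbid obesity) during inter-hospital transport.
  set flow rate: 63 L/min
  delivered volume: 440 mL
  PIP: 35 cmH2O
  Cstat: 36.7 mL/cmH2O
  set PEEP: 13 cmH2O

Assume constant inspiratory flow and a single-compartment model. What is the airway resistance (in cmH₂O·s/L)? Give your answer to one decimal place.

Flow: 63 L/min ÷ 60 = 1.05 L/s.
Equation of motion (constant flow): PIP = Vt/C + R·V̇ + PEEP.
R·V̇ = PIP − Vt/C − PEEP = 35 − 440/36.7 − 13 = 35 − 11.989 − 13 = 10.011 cmH2O.
R = 10.011 / 1.05 = 9.534 cmH2O·s/L.

9.5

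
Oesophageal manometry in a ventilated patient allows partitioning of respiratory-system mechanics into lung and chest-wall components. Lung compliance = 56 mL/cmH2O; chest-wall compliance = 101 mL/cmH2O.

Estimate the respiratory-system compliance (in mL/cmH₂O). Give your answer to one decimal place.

36.0

Lung and chest wall are elastances in series: 1/Crs = 1/CL + 1/Ccw.
1/Crs = 1/56 + 1/101 = 0.02776.
Crs = 36.023 mL/cmH2O.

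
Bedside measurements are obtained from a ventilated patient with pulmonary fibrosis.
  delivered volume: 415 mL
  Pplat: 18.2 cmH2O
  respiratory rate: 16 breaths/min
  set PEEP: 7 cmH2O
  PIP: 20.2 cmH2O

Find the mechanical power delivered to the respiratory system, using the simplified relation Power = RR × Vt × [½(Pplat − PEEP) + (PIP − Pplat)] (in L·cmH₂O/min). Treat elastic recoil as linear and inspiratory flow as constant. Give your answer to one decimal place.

Per-breath work = Vt × [½(Pplat−PEEP) + (PIP−Pplat)] = 0.415 × [0.5×11.2 + 2.0] = 0.415 × 7.6 = 3.154 L·cmH2O.
Power = 16 × 3.154 = 50.464 L·cmH2O/min.

50.5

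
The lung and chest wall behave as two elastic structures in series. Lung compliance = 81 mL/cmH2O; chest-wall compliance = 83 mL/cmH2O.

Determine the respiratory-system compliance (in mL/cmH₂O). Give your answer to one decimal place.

Lung and chest wall are elastances in series: 1/Crs = 1/CL + 1/Ccw.
1/Crs = 1/81 + 1/83 = 0.02439.
Crs = 41.0 mL/cmH2O.

41.0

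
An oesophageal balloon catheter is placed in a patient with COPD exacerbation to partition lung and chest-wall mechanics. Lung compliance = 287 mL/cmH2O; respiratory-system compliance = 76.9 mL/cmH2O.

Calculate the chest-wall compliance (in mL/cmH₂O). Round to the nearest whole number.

105

1/Ccw = 1/Crs − 1/CL.
1/Ccw = 1/76.9 − 1/287 = 0.00952.
Ccw = 105.04 mL/cmH2O.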